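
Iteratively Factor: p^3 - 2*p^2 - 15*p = (p - 5)*(p^2 + 3*p) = p*(p - 5)*(p + 3)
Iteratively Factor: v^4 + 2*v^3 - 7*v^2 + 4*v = (v)*(v^3 + 2*v^2 - 7*v + 4) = v*(v - 1)*(v^2 + 3*v - 4) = v*(v - 1)*(v + 4)*(v - 1)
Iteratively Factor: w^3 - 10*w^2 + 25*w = (w - 5)*(w^2 - 5*w) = w*(w - 5)*(w - 5)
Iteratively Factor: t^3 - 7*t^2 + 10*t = (t - 5)*(t^2 - 2*t) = t*(t - 5)*(t - 2)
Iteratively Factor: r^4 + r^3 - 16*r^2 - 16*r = (r + 4)*(r^3 - 3*r^2 - 4*r) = (r - 4)*(r + 4)*(r^2 + r) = (r - 4)*(r + 1)*(r + 4)*(r)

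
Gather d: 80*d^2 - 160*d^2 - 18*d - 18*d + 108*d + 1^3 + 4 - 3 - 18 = -80*d^2 + 72*d - 16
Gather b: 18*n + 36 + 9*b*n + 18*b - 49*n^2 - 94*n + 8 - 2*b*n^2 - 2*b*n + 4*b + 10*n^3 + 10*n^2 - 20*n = b*(-2*n^2 + 7*n + 22) + 10*n^3 - 39*n^2 - 96*n + 44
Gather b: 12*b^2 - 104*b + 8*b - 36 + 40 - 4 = 12*b^2 - 96*b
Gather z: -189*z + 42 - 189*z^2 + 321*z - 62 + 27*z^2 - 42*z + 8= -162*z^2 + 90*z - 12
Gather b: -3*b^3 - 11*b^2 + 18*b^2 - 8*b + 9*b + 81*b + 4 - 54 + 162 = -3*b^3 + 7*b^2 + 82*b + 112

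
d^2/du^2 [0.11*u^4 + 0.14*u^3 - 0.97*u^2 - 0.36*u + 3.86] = 1.32*u^2 + 0.84*u - 1.94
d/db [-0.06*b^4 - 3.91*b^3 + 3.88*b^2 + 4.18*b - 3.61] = -0.24*b^3 - 11.73*b^2 + 7.76*b + 4.18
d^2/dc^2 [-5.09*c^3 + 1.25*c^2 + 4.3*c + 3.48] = 2.5 - 30.54*c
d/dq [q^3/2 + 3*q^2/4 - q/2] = 3*q^2/2 + 3*q/2 - 1/2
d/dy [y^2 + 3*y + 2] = 2*y + 3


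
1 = 1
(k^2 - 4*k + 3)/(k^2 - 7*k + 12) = (k - 1)/(k - 4)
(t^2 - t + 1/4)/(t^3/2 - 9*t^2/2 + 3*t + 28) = (4*t^2 - 4*t + 1)/(2*(t^3 - 9*t^2 + 6*t + 56))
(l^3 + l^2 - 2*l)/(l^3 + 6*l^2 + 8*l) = (l - 1)/(l + 4)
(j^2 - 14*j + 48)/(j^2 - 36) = (j - 8)/(j + 6)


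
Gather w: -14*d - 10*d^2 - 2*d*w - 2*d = -10*d^2 - 2*d*w - 16*d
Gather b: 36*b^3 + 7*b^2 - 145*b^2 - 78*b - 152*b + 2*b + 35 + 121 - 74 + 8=36*b^3 - 138*b^2 - 228*b + 90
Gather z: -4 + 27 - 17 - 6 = 0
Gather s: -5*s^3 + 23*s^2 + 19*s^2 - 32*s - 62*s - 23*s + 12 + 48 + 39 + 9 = -5*s^3 + 42*s^2 - 117*s + 108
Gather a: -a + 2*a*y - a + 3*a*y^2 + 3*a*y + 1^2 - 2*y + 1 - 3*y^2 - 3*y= a*(3*y^2 + 5*y - 2) - 3*y^2 - 5*y + 2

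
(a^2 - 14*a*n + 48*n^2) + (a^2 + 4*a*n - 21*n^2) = 2*a^2 - 10*a*n + 27*n^2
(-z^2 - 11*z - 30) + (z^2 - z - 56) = -12*z - 86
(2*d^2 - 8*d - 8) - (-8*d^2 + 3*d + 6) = 10*d^2 - 11*d - 14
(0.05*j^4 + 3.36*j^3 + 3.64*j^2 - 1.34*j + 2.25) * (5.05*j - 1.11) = 0.2525*j^5 + 16.9125*j^4 + 14.6524*j^3 - 10.8074*j^2 + 12.8499*j - 2.4975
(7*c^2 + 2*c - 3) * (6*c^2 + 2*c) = 42*c^4 + 26*c^3 - 14*c^2 - 6*c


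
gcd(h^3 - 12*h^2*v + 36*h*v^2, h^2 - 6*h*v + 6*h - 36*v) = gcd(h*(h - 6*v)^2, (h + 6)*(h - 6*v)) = -h + 6*v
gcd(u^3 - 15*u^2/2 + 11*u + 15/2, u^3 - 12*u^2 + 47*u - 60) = u^2 - 8*u + 15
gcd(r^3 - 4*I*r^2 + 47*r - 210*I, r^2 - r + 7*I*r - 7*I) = r + 7*I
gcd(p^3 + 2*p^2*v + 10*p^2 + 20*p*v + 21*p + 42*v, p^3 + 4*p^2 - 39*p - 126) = p^2 + 10*p + 21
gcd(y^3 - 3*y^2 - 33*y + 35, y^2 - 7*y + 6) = y - 1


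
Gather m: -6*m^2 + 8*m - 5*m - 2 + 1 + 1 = -6*m^2 + 3*m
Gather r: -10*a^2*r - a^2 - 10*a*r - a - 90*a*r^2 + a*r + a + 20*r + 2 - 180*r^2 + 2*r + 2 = -a^2 + r^2*(-90*a - 180) + r*(-10*a^2 - 9*a + 22) + 4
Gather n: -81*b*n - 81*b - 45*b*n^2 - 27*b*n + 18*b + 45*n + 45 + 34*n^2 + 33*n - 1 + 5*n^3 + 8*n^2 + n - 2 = -63*b + 5*n^3 + n^2*(42 - 45*b) + n*(79 - 108*b) + 42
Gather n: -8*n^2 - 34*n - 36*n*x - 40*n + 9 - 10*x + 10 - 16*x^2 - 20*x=-8*n^2 + n*(-36*x - 74) - 16*x^2 - 30*x + 19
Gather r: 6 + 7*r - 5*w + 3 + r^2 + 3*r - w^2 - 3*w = r^2 + 10*r - w^2 - 8*w + 9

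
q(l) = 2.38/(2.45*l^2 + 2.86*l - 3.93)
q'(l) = 2.38*(-4.9*l - 2.86)/(2.45*l^2 + 2.86*l - 3.93)^2 = (-11.662*l - 6.8068)/(2.45*l^2 + 2.86*l - 3.93)^2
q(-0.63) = -0.50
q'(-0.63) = 0.02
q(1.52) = 0.39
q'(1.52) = -0.66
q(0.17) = -0.71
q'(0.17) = -0.77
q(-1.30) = -0.68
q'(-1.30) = 0.68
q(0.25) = -0.78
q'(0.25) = -1.04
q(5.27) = 0.03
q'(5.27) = -0.01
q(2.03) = 0.20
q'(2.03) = -0.21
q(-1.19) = -0.62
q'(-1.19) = 0.47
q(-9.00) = 0.01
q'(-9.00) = 0.00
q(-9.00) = 0.01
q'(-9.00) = 0.00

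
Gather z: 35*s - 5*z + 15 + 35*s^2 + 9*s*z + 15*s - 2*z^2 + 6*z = 35*s^2 + 50*s - 2*z^2 + z*(9*s + 1) + 15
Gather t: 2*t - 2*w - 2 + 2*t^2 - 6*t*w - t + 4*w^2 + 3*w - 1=2*t^2 + t*(1 - 6*w) + 4*w^2 + w - 3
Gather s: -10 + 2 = -8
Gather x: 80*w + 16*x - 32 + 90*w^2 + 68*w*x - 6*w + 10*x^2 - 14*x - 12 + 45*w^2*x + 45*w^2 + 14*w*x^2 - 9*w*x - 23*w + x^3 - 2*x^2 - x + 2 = 135*w^2 + 51*w + x^3 + x^2*(14*w + 8) + x*(45*w^2 + 59*w + 1) - 42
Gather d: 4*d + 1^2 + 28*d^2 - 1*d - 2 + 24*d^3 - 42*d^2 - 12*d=24*d^3 - 14*d^2 - 9*d - 1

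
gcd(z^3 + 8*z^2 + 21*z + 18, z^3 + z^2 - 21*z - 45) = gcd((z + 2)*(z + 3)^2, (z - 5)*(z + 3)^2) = z^2 + 6*z + 9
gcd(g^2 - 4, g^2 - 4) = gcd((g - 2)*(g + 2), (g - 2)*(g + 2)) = g^2 - 4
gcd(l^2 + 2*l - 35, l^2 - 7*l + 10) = l - 5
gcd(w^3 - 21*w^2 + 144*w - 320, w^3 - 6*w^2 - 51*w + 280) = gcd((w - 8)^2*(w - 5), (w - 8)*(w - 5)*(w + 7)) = w^2 - 13*w + 40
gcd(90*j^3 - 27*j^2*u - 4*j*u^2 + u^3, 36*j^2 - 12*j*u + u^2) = -6*j + u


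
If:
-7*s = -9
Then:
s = 9/7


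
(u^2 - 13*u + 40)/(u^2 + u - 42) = (u^2 - 13*u + 40)/(u^2 + u - 42)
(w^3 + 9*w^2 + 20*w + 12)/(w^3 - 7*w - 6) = (w + 6)/(w - 3)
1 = 1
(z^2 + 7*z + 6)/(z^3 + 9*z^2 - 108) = (z + 1)/(z^2 + 3*z - 18)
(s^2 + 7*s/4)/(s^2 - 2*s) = (s + 7/4)/(s - 2)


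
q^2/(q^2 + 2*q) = q/(q + 2)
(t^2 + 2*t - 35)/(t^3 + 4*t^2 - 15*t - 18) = (t^2 + 2*t - 35)/(t^3 + 4*t^2 - 15*t - 18)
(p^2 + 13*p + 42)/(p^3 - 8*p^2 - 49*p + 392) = (p + 6)/(p^2 - 15*p + 56)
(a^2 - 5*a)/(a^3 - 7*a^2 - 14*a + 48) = a*(a - 5)/(a^3 - 7*a^2 - 14*a + 48)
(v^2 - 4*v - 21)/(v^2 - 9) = (v - 7)/(v - 3)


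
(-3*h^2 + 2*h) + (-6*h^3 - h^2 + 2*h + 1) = -6*h^3 - 4*h^2 + 4*h + 1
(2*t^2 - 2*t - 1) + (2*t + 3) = 2*t^2 + 2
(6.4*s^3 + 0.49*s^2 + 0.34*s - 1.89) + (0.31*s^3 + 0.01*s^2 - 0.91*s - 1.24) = 6.71*s^3 + 0.5*s^2 - 0.57*s - 3.13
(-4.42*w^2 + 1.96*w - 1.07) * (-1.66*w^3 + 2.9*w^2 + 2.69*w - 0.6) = 7.3372*w^5 - 16.0716*w^4 - 4.4296*w^3 + 4.8214*w^2 - 4.0543*w + 0.642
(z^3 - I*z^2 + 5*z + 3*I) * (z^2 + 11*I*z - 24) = z^5 + 10*I*z^4 - 8*z^3 + 82*I*z^2 - 153*z - 72*I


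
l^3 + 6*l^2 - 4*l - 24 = (l - 2)*(l + 2)*(l + 6)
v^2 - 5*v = v*(v - 5)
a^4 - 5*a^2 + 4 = (a - 2)*(a - 1)*(a + 1)*(a + 2)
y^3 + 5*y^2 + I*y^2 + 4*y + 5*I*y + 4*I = (y + 1)*(y + 4)*(y + I)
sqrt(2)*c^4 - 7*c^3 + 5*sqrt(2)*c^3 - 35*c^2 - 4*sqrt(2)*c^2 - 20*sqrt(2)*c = c*(c + 5)*(c - 4*sqrt(2))*(sqrt(2)*c + 1)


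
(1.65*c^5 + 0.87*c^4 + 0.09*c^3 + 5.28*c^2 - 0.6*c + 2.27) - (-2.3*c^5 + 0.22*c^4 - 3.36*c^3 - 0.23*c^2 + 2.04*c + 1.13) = 3.95*c^5 + 0.65*c^4 + 3.45*c^3 + 5.51*c^2 - 2.64*c + 1.14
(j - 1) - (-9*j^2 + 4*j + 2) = 9*j^2 - 3*j - 3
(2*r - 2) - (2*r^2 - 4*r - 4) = -2*r^2 + 6*r + 2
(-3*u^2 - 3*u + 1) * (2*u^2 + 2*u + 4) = -6*u^4 - 12*u^3 - 16*u^2 - 10*u + 4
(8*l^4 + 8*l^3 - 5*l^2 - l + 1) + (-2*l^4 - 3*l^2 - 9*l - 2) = 6*l^4 + 8*l^3 - 8*l^2 - 10*l - 1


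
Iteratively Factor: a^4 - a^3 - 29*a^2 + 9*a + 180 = (a + 4)*(a^3 - 5*a^2 - 9*a + 45) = (a + 3)*(a + 4)*(a^2 - 8*a + 15) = (a - 3)*(a + 3)*(a + 4)*(a - 5)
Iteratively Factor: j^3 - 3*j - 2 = (j - 2)*(j^2 + 2*j + 1) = (j - 2)*(j + 1)*(j + 1)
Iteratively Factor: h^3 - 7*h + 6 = (h - 1)*(h^2 + h - 6) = (h - 2)*(h - 1)*(h + 3)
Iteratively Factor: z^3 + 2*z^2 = (z + 2)*(z^2) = z*(z + 2)*(z)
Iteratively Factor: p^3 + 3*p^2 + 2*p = (p)*(p^2 + 3*p + 2) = p*(p + 2)*(p + 1)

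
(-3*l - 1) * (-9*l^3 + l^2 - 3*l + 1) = 27*l^4 + 6*l^3 + 8*l^2 - 1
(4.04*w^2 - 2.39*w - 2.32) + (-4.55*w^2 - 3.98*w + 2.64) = -0.51*w^2 - 6.37*w + 0.32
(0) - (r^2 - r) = -r^2 + r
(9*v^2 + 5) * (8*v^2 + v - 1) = 72*v^4 + 9*v^3 + 31*v^2 + 5*v - 5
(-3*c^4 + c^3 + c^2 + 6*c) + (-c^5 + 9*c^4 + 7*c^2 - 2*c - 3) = -c^5 + 6*c^4 + c^3 + 8*c^2 + 4*c - 3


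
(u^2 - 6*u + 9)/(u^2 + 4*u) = (u^2 - 6*u + 9)/(u*(u + 4))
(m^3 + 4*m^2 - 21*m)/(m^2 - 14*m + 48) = m*(m^2 + 4*m - 21)/(m^2 - 14*m + 48)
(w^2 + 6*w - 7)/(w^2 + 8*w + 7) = (w - 1)/(w + 1)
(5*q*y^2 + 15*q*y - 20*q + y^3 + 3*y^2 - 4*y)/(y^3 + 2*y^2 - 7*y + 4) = (5*q + y)/(y - 1)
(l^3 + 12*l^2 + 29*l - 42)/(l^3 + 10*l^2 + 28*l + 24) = (l^2 + 6*l - 7)/(l^2 + 4*l + 4)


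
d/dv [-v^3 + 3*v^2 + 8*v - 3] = -3*v^2 + 6*v + 8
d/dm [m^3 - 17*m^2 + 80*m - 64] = 3*m^2 - 34*m + 80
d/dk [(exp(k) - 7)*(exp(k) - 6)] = (2*exp(k) - 13)*exp(k)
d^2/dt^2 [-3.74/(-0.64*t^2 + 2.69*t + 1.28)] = (3.063808*t^2 - 12.877568*t - 3.74*(1.28*t - 2.69)*(2.56*t - 5.38) - 6.127616)/(-0.64*t^2 + 2.69*t + 1.28)^3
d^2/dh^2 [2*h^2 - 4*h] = 4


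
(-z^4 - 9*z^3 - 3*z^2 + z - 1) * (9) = -9*z^4 - 81*z^3 - 27*z^2 + 9*z - 9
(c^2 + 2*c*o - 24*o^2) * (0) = 0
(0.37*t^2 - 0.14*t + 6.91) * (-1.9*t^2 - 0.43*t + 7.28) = -0.703*t^4 + 0.1069*t^3 - 10.3752*t^2 - 3.9905*t + 50.3048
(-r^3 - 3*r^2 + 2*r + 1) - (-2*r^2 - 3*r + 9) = -r^3 - r^2 + 5*r - 8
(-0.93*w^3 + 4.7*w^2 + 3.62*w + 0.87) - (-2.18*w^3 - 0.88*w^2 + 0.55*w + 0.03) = 1.25*w^3 + 5.58*w^2 + 3.07*w + 0.84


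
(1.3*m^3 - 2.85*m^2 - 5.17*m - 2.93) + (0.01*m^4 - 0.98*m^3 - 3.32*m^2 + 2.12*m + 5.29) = 0.01*m^4 + 0.32*m^3 - 6.17*m^2 - 3.05*m + 2.36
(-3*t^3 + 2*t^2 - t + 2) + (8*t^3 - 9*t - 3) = 5*t^3 + 2*t^2 - 10*t - 1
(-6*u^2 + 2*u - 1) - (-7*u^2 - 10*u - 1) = u^2 + 12*u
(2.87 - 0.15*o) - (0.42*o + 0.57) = 2.3 - 0.57*o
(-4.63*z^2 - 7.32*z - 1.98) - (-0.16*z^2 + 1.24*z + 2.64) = -4.47*z^2 - 8.56*z - 4.62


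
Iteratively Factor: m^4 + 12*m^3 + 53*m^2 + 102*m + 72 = (m + 3)*(m^3 + 9*m^2 + 26*m + 24) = (m + 3)*(m + 4)*(m^2 + 5*m + 6) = (m + 2)*(m + 3)*(m + 4)*(m + 3)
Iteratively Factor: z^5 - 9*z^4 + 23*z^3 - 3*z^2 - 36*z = (z + 1)*(z^4 - 10*z^3 + 33*z^2 - 36*z) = z*(z + 1)*(z^3 - 10*z^2 + 33*z - 36) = z*(z - 3)*(z + 1)*(z^2 - 7*z + 12) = z*(z - 4)*(z - 3)*(z + 1)*(z - 3)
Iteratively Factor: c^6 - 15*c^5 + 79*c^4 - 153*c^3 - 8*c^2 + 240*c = (c - 3)*(c^5 - 12*c^4 + 43*c^3 - 24*c^2 - 80*c) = (c - 4)*(c - 3)*(c^4 - 8*c^3 + 11*c^2 + 20*c) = (c - 4)^2*(c - 3)*(c^3 - 4*c^2 - 5*c) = (c - 4)^2*(c - 3)*(c + 1)*(c^2 - 5*c) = (c - 5)*(c - 4)^2*(c - 3)*(c + 1)*(c)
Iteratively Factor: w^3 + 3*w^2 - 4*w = (w + 4)*(w^2 - w) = w*(w + 4)*(w - 1)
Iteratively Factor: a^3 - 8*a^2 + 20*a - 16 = (a - 2)*(a^2 - 6*a + 8) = (a - 4)*(a - 2)*(a - 2)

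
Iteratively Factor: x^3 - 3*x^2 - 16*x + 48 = (x - 4)*(x^2 + x - 12) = (x - 4)*(x + 4)*(x - 3)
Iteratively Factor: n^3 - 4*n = (n - 2)*(n^2 + 2*n) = n*(n - 2)*(n + 2)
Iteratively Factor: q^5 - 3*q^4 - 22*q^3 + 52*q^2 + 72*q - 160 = (q + 2)*(q^4 - 5*q^3 - 12*q^2 + 76*q - 80) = (q - 5)*(q + 2)*(q^3 - 12*q + 16) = (q - 5)*(q - 2)*(q + 2)*(q^2 + 2*q - 8) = (q - 5)*(q - 2)*(q + 2)*(q + 4)*(q - 2)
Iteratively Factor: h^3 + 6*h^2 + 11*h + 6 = (h + 2)*(h^2 + 4*h + 3) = (h + 1)*(h + 2)*(h + 3)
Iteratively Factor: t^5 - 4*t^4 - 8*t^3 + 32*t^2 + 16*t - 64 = (t + 2)*(t^4 - 6*t^3 + 4*t^2 + 24*t - 32) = (t - 2)*(t + 2)*(t^3 - 4*t^2 - 4*t + 16) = (t - 4)*(t - 2)*(t + 2)*(t^2 - 4) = (t - 4)*(t - 2)^2*(t + 2)*(t + 2)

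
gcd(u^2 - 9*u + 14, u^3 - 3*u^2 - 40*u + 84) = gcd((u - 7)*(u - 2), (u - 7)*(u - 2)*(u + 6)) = u^2 - 9*u + 14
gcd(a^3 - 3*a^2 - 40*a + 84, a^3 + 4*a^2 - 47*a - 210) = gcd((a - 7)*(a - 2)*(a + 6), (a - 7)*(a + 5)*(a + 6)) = a^2 - a - 42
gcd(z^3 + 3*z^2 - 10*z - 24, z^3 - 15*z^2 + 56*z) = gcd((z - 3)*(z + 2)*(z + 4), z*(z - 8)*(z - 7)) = 1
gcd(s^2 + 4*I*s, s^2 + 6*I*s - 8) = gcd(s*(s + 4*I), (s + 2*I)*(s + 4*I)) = s + 4*I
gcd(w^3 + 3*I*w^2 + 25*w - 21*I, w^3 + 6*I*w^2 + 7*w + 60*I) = w - 3*I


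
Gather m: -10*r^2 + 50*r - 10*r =-10*r^2 + 40*r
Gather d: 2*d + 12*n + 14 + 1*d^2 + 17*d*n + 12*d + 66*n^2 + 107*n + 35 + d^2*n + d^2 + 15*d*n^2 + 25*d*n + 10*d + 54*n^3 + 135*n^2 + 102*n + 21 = d^2*(n + 2) + d*(15*n^2 + 42*n + 24) + 54*n^3 + 201*n^2 + 221*n + 70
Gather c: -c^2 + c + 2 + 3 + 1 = -c^2 + c + 6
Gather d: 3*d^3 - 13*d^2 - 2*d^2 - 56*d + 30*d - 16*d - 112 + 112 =3*d^3 - 15*d^2 - 42*d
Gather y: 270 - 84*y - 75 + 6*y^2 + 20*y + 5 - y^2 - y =5*y^2 - 65*y + 200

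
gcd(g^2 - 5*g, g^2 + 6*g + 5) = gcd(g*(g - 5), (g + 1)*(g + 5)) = 1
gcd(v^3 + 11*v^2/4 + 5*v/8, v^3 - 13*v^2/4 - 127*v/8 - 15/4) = v^2 + 11*v/4 + 5/8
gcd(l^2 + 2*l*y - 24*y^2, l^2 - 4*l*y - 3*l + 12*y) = -l + 4*y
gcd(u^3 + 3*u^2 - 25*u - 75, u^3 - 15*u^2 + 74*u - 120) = u - 5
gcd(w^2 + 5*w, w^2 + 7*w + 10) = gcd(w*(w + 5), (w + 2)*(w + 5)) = w + 5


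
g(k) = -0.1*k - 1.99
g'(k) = -0.100000000000000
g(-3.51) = -1.64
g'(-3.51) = -0.10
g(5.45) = -2.54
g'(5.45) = -0.10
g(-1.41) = -1.85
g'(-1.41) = -0.10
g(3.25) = -2.32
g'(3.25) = -0.10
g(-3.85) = -1.60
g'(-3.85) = -0.10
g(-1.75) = -1.82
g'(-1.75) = -0.10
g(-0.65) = -1.92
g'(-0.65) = -0.10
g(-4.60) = -1.53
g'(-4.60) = -0.10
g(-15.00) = -0.49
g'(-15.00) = -0.10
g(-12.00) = -0.79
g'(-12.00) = -0.10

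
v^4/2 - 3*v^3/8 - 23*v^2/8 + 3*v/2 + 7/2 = (v/2 + 1)*(v - 2)*(v - 7/4)*(v + 1)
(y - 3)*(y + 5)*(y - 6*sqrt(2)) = y^3 - 6*sqrt(2)*y^2 + 2*y^2 - 12*sqrt(2)*y - 15*y + 90*sqrt(2)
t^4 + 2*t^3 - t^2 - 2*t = t*(t - 1)*(t + 1)*(t + 2)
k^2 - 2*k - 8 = (k - 4)*(k + 2)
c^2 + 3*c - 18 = (c - 3)*(c + 6)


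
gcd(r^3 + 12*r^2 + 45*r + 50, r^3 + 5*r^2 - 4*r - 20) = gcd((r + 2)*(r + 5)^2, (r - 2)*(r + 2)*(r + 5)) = r^2 + 7*r + 10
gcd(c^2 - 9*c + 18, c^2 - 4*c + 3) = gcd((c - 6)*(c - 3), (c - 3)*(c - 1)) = c - 3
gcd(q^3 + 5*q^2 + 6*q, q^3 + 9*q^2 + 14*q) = q^2 + 2*q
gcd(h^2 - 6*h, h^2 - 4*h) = h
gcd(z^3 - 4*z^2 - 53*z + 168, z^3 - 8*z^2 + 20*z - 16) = 1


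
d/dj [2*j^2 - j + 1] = 4*j - 1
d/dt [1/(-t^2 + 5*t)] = (2*t - 5)/(t^2*(t - 5)^2)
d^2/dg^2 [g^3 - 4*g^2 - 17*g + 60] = 6*g - 8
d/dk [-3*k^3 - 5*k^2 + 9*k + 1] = -9*k^2 - 10*k + 9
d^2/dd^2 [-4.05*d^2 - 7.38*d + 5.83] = -8.10000000000000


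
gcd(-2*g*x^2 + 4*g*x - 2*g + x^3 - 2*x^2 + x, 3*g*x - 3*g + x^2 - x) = x - 1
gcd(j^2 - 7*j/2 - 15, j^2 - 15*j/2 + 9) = j - 6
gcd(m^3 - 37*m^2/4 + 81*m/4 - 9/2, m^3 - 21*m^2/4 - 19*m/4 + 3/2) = m^2 - 25*m/4 + 3/2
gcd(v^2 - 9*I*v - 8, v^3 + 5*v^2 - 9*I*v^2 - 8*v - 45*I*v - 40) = v^2 - 9*I*v - 8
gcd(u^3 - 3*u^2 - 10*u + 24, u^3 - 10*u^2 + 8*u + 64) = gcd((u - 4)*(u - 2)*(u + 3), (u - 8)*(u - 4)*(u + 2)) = u - 4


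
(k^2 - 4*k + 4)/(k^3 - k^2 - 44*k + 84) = (k - 2)/(k^2 + k - 42)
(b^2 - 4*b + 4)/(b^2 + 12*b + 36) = (b^2 - 4*b + 4)/(b^2 + 12*b + 36)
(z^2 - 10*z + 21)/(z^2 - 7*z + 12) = (z - 7)/(z - 4)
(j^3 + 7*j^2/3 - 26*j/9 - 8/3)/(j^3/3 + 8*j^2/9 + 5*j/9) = (9*j^3 + 21*j^2 - 26*j - 24)/(j*(3*j^2 + 8*j + 5))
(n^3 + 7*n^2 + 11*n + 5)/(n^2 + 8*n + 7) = (n^2 + 6*n + 5)/(n + 7)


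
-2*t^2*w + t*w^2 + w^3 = w*(-t + w)*(2*t + w)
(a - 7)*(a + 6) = a^2 - a - 42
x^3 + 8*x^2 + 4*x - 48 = (x - 2)*(x + 4)*(x + 6)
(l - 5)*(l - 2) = l^2 - 7*l + 10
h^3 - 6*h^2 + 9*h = h*(h - 3)^2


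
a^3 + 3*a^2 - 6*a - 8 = (a - 2)*(a + 1)*(a + 4)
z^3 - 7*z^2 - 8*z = z*(z - 8)*(z + 1)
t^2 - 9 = (t - 3)*(t + 3)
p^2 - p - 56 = (p - 8)*(p + 7)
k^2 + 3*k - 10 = (k - 2)*(k + 5)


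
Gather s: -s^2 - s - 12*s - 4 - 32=-s^2 - 13*s - 36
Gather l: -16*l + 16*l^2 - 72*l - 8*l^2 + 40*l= 8*l^2 - 48*l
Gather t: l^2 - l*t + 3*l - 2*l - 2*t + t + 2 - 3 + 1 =l^2 + l + t*(-l - 1)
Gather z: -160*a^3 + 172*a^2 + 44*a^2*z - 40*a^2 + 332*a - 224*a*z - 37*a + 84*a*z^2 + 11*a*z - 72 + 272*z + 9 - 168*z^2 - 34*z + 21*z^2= -160*a^3 + 132*a^2 + 295*a + z^2*(84*a - 147) + z*(44*a^2 - 213*a + 238) - 63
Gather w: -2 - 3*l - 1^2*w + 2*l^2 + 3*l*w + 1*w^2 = 2*l^2 - 3*l + w^2 + w*(3*l - 1) - 2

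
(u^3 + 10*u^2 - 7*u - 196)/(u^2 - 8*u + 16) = (u^2 + 14*u + 49)/(u - 4)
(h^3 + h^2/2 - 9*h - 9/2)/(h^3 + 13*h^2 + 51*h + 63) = (2*h^2 - 5*h - 3)/(2*(h^2 + 10*h + 21))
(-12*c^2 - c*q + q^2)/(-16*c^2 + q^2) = (3*c + q)/(4*c + q)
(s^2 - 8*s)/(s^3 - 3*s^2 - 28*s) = (8 - s)/(-s^2 + 3*s + 28)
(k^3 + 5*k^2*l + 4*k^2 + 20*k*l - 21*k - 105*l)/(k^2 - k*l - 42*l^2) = (-k^3 - 5*k^2*l - 4*k^2 - 20*k*l + 21*k + 105*l)/(-k^2 + k*l + 42*l^2)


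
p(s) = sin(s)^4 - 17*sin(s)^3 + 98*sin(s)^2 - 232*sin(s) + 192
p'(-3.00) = 258.08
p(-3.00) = 226.74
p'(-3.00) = 258.08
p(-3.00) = 226.74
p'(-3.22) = 216.29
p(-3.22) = 174.42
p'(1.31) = -22.34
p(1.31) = 44.87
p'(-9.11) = 283.06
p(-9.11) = 273.74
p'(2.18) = 59.14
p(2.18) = 58.72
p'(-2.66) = 296.12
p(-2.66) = 322.22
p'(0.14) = -203.62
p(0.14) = 161.49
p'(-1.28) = -134.78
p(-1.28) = 519.99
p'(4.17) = 227.01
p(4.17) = 473.81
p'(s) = 4*sin(s)^3*cos(s) - 51*sin(s)^2*cos(s) + 196*sin(s)*cos(s) - 232*cos(s)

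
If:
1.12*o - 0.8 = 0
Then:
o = 0.71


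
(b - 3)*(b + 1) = b^2 - 2*b - 3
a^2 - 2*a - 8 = (a - 4)*(a + 2)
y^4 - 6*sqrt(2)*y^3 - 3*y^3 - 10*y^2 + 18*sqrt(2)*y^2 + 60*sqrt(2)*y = y*(y - 5)*(y + 2)*(y - 6*sqrt(2))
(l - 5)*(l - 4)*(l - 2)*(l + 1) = l^4 - 10*l^3 + 27*l^2 - 2*l - 40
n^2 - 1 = (n - 1)*(n + 1)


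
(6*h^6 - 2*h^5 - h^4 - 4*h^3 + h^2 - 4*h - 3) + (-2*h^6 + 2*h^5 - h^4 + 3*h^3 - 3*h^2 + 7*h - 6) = 4*h^6 - 2*h^4 - h^3 - 2*h^2 + 3*h - 9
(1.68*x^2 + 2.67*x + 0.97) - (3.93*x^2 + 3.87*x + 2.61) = -2.25*x^2 - 1.2*x - 1.64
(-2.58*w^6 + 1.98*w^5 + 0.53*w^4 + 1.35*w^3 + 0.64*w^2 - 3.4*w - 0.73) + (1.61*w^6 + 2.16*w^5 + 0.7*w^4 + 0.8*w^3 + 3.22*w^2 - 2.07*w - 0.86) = -0.97*w^6 + 4.14*w^5 + 1.23*w^4 + 2.15*w^3 + 3.86*w^2 - 5.47*w - 1.59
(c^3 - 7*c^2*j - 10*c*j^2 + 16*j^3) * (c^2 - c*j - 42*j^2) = c^5 - 8*c^4*j - 45*c^3*j^2 + 320*c^2*j^3 + 404*c*j^4 - 672*j^5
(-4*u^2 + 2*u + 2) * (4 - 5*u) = 20*u^3 - 26*u^2 - 2*u + 8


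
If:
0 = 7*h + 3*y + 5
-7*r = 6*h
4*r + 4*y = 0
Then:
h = -35/67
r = 30/67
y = -30/67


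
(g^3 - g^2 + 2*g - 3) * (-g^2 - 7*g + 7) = -g^5 - 6*g^4 + 12*g^3 - 18*g^2 + 35*g - 21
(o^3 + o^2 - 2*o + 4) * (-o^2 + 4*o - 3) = -o^5 + 3*o^4 + 3*o^3 - 15*o^2 + 22*o - 12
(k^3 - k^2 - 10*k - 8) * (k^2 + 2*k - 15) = k^5 + k^4 - 27*k^3 - 13*k^2 + 134*k + 120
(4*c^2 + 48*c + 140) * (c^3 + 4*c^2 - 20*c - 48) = 4*c^5 + 64*c^4 + 252*c^3 - 592*c^2 - 5104*c - 6720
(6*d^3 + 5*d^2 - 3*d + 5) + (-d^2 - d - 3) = 6*d^3 + 4*d^2 - 4*d + 2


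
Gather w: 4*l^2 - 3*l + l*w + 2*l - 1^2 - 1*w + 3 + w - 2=4*l^2 + l*w - l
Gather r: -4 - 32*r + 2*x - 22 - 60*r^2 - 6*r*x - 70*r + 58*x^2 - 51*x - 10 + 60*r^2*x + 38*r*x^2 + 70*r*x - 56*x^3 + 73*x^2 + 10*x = r^2*(60*x - 60) + r*(38*x^2 + 64*x - 102) - 56*x^3 + 131*x^2 - 39*x - 36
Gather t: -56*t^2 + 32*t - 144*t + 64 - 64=-56*t^2 - 112*t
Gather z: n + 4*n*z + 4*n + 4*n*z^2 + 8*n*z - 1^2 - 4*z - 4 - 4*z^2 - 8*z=5*n + z^2*(4*n - 4) + z*(12*n - 12) - 5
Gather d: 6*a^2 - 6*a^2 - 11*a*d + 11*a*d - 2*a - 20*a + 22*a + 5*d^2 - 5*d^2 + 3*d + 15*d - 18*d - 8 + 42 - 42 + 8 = 0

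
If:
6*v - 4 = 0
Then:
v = 2/3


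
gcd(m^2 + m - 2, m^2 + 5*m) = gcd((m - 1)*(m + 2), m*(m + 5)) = 1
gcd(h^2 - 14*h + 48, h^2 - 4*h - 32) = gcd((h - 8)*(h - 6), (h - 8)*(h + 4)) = h - 8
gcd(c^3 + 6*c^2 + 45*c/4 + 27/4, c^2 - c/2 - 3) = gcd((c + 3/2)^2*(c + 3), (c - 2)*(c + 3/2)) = c + 3/2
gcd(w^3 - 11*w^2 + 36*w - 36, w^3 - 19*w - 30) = 1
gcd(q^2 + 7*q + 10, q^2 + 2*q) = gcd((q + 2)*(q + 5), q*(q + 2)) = q + 2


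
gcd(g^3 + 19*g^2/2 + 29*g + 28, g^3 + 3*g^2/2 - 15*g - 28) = g^2 + 11*g/2 + 7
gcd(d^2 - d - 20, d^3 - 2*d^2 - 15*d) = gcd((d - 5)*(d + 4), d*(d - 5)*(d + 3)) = d - 5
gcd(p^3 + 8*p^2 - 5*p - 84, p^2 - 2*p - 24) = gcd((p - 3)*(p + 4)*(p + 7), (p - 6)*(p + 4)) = p + 4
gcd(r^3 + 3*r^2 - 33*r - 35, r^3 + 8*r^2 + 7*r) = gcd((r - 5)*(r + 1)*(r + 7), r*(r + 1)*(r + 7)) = r^2 + 8*r + 7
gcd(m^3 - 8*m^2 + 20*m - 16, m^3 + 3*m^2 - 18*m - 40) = m - 4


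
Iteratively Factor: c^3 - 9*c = (c + 3)*(c^2 - 3*c) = c*(c + 3)*(c - 3)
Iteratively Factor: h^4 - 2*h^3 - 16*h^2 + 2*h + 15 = (h - 1)*(h^3 - h^2 - 17*h - 15) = (h - 1)*(h + 1)*(h^2 - 2*h - 15) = (h - 5)*(h - 1)*(h + 1)*(h + 3)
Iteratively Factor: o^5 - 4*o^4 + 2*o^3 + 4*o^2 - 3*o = (o - 1)*(o^4 - 3*o^3 - o^2 + 3*o) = o*(o - 1)*(o^3 - 3*o^2 - o + 3) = o*(o - 3)*(o - 1)*(o^2 - 1) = o*(o - 3)*(o - 1)^2*(o + 1)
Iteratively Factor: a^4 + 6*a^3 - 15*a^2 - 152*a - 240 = (a + 4)*(a^3 + 2*a^2 - 23*a - 60) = (a + 4)^2*(a^2 - 2*a - 15) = (a - 5)*(a + 4)^2*(a + 3)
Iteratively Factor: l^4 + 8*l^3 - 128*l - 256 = (l + 4)*(l^3 + 4*l^2 - 16*l - 64) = (l + 4)^2*(l^2 - 16) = (l - 4)*(l + 4)^2*(l + 4)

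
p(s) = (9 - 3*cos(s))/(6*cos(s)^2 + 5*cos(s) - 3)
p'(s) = (9 - 3*cos(s))*(12*sin(s)*cos(s) + 5*sin(s))/(6*cos(s)^2 + 5*cos(s) - 3)^2 + 3*sin(s)/(6*cos(s)^2 + 5*cos(s) - 3) = 18*(sin(s)^2 + 6*cos(s) + 1)*sin(s)/(5*cos(s) + 3*cos(2*s))^2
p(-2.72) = -4.57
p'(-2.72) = 4.81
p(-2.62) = -4.11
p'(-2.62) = 4.44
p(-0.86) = 2.50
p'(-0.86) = -9.44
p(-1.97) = -2.52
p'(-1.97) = 0.49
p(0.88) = 2.70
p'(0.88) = 10.94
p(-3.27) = -5.82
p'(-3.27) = -2.69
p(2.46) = -3.47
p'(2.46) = -3.47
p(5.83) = 0.99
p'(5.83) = -1.29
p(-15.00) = -3.38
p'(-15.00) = 3.30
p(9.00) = -4.56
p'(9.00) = -4.81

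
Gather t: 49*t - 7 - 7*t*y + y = t*(49 - 7*y) + y - 7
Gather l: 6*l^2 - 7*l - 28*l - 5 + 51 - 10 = 6*l^2 - 35*l + 36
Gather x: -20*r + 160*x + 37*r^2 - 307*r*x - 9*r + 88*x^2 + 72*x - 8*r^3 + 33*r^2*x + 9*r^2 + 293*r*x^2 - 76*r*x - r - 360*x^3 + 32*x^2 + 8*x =-8*r^3 + 46*r^2 - 30*r - 360*x^3 + x^2*(293*r + 120) + x*(33*r^2 - 383*r + 240)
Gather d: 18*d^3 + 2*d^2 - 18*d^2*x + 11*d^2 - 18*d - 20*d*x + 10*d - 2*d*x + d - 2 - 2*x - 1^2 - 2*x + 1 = 18*d^3 + d^2*(13 - 18*x) + d*(-22*x - 7) - 4*x - 2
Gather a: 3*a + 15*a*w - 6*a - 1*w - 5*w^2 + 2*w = a*(15*w - 3) - 5*w^2 + w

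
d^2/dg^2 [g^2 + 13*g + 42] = 2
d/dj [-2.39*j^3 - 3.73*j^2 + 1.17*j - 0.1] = -7.17*j^2 - 7.46*j + 1.17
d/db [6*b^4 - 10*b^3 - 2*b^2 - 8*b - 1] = 24*b^3 - 30*b^2 - 4*b - 8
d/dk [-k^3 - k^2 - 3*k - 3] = -3*k^2 - 2*k - 3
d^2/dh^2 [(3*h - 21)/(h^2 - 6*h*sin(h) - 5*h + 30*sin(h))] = 6*((h - 7)*(6*h*cos(h) - 2*h + 6*sin(h) - 30*cos(h) + 5)^2 + 3*(h^2 - 6*h*sin(h) - 5*h + 30*sin(h))*(-h^2*sin(h) + 12*h*sin(h) + 4*h*cos(h) - h - 33*sin(h) - 24*cos(h) + 4))/((h - 5)^3*(h - 6*sin(h))^3)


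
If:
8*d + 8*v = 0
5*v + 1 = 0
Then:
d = 1/5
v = -1/5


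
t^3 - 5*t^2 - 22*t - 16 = (t - 8)*(t + 1)*(t + 2)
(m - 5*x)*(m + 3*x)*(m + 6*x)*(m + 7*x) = m^4 + 11*m^3*x + m^2*x^2 - 279*m*x^3 - 630*x^4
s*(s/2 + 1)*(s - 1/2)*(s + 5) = s^4/2 + 13*s^3/4 + 13*s^2/4 - 5*s/2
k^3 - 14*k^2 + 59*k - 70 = (k - 7)*(k - 5)*(k - 2)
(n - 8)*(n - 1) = n^2 - 9*n + 8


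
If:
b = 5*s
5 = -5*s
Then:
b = -5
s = -1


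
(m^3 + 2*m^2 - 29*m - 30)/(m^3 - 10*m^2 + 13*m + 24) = (m^2 + m - 30)/(m^2 - 11*m + 24)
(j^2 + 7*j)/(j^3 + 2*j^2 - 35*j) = 1/(j - 5)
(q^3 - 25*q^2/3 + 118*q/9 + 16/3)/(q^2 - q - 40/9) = (3*q^2 - 17*q - 6)/(3*q + 5)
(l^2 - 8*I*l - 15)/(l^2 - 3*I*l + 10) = (l - 3*I)/(l + 2*I)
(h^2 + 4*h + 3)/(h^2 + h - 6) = (h + 1)/(h - 2)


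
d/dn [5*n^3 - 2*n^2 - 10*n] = 15*n^2 - 4*n - 10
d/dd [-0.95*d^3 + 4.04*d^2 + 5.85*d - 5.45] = -2.85*d^2 + 8.08*d + 5.85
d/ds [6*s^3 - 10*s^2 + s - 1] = 18*s^2 - 20*s + 1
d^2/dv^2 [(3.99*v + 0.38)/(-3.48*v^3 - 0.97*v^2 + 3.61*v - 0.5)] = (-289.922976*v^5 - 136.035288*v^4 - 128.283174*v^3 + 109.809132*v^2 + 23.561976*v - 23.939696)/(42.144192*v^9 + 35.241264*v^8 - 121.332636*v^7 - 54.037223*v^6 + 135.991977*v^5 + 1.64636100000001*v^4 - 54.940981*v^3 + 20.27565*v^2 - 2.7075*v + 0.125)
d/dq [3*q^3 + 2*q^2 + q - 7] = 9*q^2 + 4*q + 1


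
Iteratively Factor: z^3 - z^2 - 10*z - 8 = (z - 4)*(z^2 + 3*z + 2) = (z - 4)*(z + 1)*(z + 2)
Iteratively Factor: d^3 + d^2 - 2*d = (d + 2)*(d^2 - d) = d*(d + 2)*(d - 1)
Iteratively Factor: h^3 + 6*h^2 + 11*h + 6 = (h + 2)*(h^2 + 4*h + 3) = (h + 1)*(h + 2)*(h + 3)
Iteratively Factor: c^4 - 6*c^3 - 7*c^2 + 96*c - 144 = (c - 3)*(c^3 - 3*c^2 - 16*c + 48) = (c - 4)*(c - 3)*(c^2 + c - 12) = (c - 4)*(c - 3)^2*(c + 4)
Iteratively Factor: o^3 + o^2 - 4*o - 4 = (o + 1)*(o^2 - 4) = (o + 1)*(o + 2)*(o - 2)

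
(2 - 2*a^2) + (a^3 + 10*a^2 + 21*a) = a^3 + 8*a^2 + 21*a + 2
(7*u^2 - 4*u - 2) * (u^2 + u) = 7*u^4 + 3*u^3 - 6*u^2 - 2*u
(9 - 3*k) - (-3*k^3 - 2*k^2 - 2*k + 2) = 3*k^3 + 2*k^2 - k + 7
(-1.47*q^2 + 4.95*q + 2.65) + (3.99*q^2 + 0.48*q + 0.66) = 2.52*q^2 + 5.43*q + 3.31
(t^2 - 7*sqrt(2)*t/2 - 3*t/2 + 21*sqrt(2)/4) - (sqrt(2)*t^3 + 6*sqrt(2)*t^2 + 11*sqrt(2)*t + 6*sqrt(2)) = -sqrt(2)*t^3 - 6*sqrt(2)*t^2 + t^2 - 29*sqrt(2)*t/2 - 3*t/2 - 3*sqrt(2)/4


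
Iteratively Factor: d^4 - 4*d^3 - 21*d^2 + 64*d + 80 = (d - 5)*(d^3 + d^2 - 16*d - 16) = (d - 5)*(d + 1)*(d^2 - 16) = (d - 5)*(d + 1)*(d + 4)*(d - 4)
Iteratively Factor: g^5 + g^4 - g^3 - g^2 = (g + 1)*(g^4 - g^2) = (g - 1)*(g + 1)*(g^3 + g^2) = (g - 1)*(g + 1)^2*(g^2) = g*(g - 1)*(g + 1)^2*(g)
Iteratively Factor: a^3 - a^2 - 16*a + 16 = (a - 1)*(a^2 - 16) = (a - 4)*(a - 1)*(a + 4)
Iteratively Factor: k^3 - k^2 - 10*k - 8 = (k + 2)*(k^2 - 3*k - 4) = (k - 4)*(k + 2)*(k + 1)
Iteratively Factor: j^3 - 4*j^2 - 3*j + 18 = (j - 3)*(j^2 - j - 6) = (j - 3)*(j + 2)*(j - 3)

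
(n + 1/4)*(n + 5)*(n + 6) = n^3 + 45*n^2/4 + 131*n/4 + 15/2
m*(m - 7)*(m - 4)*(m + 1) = m^4 - 10*m^3 + 17*m^2 + 28*m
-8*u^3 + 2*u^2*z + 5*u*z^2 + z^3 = (-u + z)*(2*u + z)*(4*u + z)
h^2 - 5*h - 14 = (h - 7)*(h + 2)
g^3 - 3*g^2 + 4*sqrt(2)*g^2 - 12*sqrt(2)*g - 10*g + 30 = (g - 3)*(g - sqrt(2))*(g + 5*sqrt(2))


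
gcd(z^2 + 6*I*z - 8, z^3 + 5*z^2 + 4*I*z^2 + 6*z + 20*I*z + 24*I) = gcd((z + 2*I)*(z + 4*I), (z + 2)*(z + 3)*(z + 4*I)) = z + 4*I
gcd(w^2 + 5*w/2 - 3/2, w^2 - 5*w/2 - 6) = 1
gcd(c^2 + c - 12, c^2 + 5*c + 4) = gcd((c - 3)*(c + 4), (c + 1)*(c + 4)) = c + 4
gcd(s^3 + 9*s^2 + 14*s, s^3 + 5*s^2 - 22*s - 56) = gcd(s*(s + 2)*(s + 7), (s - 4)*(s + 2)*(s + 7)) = s^2 + 9*s + 14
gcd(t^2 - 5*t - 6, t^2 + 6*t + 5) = t + 1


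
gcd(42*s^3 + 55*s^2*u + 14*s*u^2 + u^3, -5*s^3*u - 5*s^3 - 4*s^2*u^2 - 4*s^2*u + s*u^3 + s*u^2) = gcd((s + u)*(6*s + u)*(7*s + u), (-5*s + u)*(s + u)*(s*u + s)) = s + u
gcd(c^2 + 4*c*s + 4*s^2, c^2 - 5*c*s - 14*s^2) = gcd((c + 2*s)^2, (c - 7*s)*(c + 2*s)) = c + 2*s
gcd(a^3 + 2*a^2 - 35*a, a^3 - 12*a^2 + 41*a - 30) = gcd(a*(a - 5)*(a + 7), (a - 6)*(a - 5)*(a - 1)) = a - 5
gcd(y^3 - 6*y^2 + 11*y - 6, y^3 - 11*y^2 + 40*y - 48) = y - 3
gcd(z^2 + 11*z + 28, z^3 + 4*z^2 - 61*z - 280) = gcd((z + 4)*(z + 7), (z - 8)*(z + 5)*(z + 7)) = z + 7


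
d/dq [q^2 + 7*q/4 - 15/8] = 2*q + 7/4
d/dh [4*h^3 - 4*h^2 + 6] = 4*h*(3*h - 2)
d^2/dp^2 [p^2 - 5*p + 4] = 2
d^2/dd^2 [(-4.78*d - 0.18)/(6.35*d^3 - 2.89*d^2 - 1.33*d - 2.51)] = (-1156.4493*d^5 + 439.22442*d^4 - 107.732736*d^3 - 914.131488*d^2 + 186.677076*d + 33.888748)/(256.047875*d^9 - 349.596075*d^8 - 1.77927*d^7 - 181.321024*d^6 + 276.746256*d^5 + 48.961554*d^4 + 59.7781459999999*d^3 - 67.941684*d^2 - 25.137399*d - 15.813251)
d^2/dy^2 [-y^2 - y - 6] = -2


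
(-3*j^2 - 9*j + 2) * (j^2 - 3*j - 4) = -3*j^4 + 41*j^2 + 30*j - 8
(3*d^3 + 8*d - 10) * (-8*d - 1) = -24*d^4 - 3*d^3 - 64*d^2 + 72*d + 10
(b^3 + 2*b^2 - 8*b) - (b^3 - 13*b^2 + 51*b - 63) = 15*b^2 - 59*b + 63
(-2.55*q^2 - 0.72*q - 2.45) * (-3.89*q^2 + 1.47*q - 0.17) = 9.9195*q^4 - 0.947699999999999*q^3 + 8.9056*q^2 - 3.4791*q + 0.4165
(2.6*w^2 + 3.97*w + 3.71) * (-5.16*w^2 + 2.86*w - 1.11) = -13.416*w^4 - 13.0492*w^3 - 10.6754*w^2 + 6.2039*w - 4.1181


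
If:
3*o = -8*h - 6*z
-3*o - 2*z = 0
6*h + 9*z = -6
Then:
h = 1/2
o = 2/3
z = -1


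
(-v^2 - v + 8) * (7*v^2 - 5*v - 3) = -7*v^4 - 2*v^3 + 64*v^2 - 37*v - 24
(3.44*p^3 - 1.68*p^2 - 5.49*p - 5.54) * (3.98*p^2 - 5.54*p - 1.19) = 13.6912*p^5 - 25.744*p^4 - 16.6366*p^3 + 10.3646*p^2 + 37.2247*p + 6.5926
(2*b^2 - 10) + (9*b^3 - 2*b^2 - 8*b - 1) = 9*b^3 - 8*b - 11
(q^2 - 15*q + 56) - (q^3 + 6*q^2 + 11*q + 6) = -q^3 - 5*q^2 - 26*q + 50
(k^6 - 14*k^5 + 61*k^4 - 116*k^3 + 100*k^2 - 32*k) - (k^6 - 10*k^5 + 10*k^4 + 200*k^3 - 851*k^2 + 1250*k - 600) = -4*k^5 + 51*k^4 - 316*k^3 + 951*k^2 - 1282*k + 600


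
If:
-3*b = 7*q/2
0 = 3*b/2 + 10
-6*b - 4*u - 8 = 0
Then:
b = -20/3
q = 40/7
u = 8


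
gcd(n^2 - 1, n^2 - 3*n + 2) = n - 1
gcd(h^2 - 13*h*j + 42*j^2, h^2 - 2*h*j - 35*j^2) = h - 7*j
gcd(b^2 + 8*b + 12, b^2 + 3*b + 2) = b + 2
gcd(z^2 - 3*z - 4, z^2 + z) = z + 1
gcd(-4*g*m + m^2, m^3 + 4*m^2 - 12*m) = m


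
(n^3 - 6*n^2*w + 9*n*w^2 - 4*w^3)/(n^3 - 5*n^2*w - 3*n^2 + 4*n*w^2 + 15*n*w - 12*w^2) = (n - w)/(n - 3)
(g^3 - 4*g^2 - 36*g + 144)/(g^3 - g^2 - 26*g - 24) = (g^2 + 2*g - 24)/(g^2 + 5*g + 4)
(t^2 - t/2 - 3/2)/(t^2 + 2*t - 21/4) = 2*(t + 1)/(2*t + 7)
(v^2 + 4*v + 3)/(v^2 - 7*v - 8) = (v + 3)/(v - 8)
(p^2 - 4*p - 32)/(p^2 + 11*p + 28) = (p - 8)/(p + 7)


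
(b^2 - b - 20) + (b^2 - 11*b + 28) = 2*b^2 - 12*b + 8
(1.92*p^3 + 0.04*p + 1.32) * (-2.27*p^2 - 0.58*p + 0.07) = -4.3584*p^5 - 1.1136*p^4 + 0.0436*p^3 - 3.0196*p^2 - 0.7628*p + 0.0924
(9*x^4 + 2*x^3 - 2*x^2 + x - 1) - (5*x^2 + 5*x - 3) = 9*x^4 + 2*x^3 - 7*x^2 - 4*x + 2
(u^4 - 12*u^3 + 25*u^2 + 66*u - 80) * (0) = 0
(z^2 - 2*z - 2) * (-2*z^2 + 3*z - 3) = -2*z^4 + 7*z^3 - 5*z^2 + 6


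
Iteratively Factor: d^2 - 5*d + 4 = (d - 1)*(d - 4)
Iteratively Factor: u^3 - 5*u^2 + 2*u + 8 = (u + 1)*(u^2 - 6*u + 8) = (u - 2)*(u + 1)*(u - 4)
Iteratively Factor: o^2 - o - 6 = (o - 3)*(o + 2)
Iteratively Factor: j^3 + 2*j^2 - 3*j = (j + 3)*(j^2 - j) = j*(j + 3)*(j - 1)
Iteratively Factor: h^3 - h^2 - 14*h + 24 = (h - 3)*(h^2 + 2*h - 8) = (h - 3)*(h + 4)*(h - 2)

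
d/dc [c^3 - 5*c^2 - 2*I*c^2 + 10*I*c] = 3*c^2 - 10*c - 4*I*c + 10*I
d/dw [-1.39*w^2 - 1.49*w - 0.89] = -2.78*w - 1.49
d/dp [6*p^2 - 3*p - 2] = 12*p - 3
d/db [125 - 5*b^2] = -10*b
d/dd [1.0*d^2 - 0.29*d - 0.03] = 2.0*d - 0.29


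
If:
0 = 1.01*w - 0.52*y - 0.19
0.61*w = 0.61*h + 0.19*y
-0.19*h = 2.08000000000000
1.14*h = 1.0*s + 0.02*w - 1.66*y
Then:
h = -10.95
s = -102.81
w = -28.00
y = -54.75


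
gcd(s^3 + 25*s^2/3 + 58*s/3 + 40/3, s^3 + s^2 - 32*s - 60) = s^2 + 7*s + 10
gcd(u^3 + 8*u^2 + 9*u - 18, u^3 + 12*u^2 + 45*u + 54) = u^2 + 9*u + 18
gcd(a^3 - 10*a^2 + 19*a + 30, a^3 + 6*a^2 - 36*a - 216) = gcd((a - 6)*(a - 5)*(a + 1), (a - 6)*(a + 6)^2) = a - 6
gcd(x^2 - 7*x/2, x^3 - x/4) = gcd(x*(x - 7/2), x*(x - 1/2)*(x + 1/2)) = x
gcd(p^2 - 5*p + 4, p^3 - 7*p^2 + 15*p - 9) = p - 1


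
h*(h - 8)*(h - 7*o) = h^3 - 7*h^2*o - 8*h^2 + 56*h*o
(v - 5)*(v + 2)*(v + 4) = v^3 + v^2 - 22*v - 40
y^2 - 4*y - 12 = (y - 6)*(y + 2)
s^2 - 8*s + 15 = (s - 5)*(s - 3)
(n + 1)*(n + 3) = n^2 + 4*n + 3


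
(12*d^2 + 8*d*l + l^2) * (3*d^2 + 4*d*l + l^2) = 36*d^4 + 72*d^3*l + 47*d^2*l^2 + 12*d*l^3 + l^4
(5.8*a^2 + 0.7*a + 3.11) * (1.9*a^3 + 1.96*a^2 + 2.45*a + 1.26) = 11.02*a^5 + 12.698*a^4 + 21.491*a^3 + 15.1186*a^2 + 8.5015*a + 3.9186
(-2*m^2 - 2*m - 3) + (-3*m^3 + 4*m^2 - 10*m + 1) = -3*m^3 + 2*m^2 - 12*m - 2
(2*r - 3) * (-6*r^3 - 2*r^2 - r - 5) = -12*r^4 + 14*r^3 + 4*r^2 - 7*r + 15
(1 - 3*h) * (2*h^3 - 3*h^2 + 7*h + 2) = -6*h^4 + 11*h^3 - 24*h^2 + h + 2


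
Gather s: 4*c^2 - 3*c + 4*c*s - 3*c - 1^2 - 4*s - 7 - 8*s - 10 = 4*c^2 - 6*c + s*(4*c - 12) - 18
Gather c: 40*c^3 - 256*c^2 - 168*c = 40*c^3 - 256*c^2 - 168*c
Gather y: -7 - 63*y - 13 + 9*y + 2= -54*y - 18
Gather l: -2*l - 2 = -2*l - 2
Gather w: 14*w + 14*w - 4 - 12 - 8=28*w - 24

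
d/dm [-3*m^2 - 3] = -6*m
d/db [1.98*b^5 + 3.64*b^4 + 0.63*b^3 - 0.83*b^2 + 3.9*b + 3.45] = 9.9*b^4 + 14.56*b^3 + 1.89*b^2 - 1.66*b + 3.9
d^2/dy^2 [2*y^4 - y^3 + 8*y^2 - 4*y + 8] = 24*y^2 - 6*y + 16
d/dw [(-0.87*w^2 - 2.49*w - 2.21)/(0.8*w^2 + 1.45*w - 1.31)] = (0.7305*w^2 + 5.8154*w + 6.4664)/(0.64*w^4 + 2.32*w^3 + 0.00649999999999995*w^2 - 3.799*w + 1.7161)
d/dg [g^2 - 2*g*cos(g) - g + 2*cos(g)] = 2*g*sin(g) + 2*g - 2*sqrt(2)*sin(g + pi/4) - 1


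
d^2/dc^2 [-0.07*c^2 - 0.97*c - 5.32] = -0.140000000000000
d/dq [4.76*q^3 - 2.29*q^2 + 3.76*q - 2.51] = 14.28*q^2 - 4.58*q + 3.76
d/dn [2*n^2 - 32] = 4*n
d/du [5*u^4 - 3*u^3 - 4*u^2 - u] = 20*u^3 - 9*u^2 - 8*u - 1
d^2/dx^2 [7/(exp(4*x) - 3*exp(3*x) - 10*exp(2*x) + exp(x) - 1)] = 7*((-16*exp(3*x) + 27*exp(2*x) + 40*exp(x) - 1)*(-exp(4*x) + 3*exp(3*x) + 10*exp(2*x) - exp(x) + 1) - 2*(4*exp(3*x) - 9*exp(2*x) - 20*exp(x) + 1)^2*exp(x))*exp(x)/(-exp(4*x) + 3*exp(3*x) + 10*exp(2*x) - exp(x) + 1)^3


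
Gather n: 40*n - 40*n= 0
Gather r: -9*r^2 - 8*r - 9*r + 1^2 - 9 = -9*r^2 - 17*r - 8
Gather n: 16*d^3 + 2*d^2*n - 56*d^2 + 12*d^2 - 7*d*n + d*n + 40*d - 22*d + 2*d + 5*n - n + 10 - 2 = 16*d^3 - 44*d^2 + 20*d + n*(2*d^2 - 6*d + 4) + 8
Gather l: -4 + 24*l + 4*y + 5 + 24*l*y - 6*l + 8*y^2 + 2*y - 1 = l*(24*y + 18) + 8*y^2 + 6*y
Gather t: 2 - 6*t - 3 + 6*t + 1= 0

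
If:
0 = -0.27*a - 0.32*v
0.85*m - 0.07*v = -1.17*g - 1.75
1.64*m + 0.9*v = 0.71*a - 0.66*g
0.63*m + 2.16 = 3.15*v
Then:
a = -0.78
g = -1.34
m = -0.15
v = 0.65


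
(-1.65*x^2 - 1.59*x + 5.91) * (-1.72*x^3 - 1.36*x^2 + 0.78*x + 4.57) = 2.838*x^5 + 4.9788*x^4 - 9.2898*x^3 - 16.8183*x^2 - 2.6565*x + 27.0087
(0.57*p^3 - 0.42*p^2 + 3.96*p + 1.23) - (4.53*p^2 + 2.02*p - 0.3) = 0.57*p^3 - 4.95*p^2 + 1.94*p + 1.53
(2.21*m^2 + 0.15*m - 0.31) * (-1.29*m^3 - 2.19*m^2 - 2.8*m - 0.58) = -2.8509*m^5 - 5.0334*m^4 - 6.1166*m^3 - 1.0229*m^2 + 0.781*m + 0.1798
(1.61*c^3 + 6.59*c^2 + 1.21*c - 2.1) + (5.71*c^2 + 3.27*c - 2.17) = 1.61*c^3 + 12.3*c^2 + 4.48*c - 4.27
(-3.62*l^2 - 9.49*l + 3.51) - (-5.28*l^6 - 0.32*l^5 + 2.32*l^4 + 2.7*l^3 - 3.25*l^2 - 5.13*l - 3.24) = 5.28*l^6 + 0.32*l^5 - 2.32*l^4 - 2.7*l^3 - 0.37*l^2 - 4.36*l + 6.75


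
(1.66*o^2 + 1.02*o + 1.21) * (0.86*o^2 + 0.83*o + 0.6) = 1.4276*o^4 + 2.255*o^3 + 2.8832*o^2 + 1.6163*o + 0.726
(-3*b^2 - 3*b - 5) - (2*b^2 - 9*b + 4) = -5*b^2 + 6*b - 9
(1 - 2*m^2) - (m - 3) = -2*m^2 - m + 4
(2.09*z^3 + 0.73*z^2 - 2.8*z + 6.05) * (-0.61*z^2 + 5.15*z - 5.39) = -1.2749*z^5 + 10.3182*z^4 - 5.7976*z^3 - 22.0452*z^2 + 46.2495*z - 32.6095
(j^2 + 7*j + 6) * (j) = j^3 + 7*j^2 + 6*j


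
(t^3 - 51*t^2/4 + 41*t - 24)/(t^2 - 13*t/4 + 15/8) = 2*(t^2 - 12*t + 32)/(2*t - 5)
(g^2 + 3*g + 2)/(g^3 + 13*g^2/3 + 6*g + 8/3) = 3/(3*g + 4)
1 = 1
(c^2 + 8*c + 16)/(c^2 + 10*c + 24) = (c + 4)/(c + 6)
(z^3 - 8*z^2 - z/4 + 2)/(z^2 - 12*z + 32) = (z^2 - 1/4)/(z - 4)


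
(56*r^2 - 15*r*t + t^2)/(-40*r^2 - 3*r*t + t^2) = (-7*r + t)/(5*r + t)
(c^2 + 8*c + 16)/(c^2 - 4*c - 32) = (c + 4)/(c - 8)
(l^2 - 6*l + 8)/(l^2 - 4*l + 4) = (l - 4)/(l - 2)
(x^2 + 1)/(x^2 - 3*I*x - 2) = (x + I)/(x - 2*I)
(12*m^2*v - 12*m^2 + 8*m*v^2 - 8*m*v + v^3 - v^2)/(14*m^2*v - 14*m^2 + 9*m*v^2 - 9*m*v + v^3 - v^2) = (6*m + v)/(7*m + v)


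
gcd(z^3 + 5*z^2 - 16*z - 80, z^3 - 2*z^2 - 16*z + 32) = z^2 - 16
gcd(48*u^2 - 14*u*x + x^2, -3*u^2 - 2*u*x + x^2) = 1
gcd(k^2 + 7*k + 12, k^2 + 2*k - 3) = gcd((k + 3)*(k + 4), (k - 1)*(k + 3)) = k + 3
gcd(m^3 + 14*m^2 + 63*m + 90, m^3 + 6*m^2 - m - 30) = m^2 + 8*m + 15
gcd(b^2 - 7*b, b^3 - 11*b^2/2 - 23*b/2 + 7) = b - 7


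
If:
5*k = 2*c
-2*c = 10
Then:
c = -5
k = -2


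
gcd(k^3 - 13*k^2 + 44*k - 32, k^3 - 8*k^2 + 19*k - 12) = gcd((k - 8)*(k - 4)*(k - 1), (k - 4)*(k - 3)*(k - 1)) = k^2 - 5*k + 4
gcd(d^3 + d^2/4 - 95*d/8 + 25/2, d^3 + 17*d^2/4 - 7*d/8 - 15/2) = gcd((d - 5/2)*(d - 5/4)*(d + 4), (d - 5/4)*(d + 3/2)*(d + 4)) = d^2 + 11*d/4 - 5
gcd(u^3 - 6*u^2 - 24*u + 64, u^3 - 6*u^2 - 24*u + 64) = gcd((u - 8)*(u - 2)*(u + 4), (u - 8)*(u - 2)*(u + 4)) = u^3 - 6*u^2 - 24*u + 64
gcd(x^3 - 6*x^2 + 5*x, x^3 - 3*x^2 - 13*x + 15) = x^2 - 6*x + 5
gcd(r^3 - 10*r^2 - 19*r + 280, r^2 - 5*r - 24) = r - 8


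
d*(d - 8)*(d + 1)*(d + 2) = d^4 - 5*d^3 - 22*d^2 - 16*d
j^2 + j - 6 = (j - 2)*(j + 3)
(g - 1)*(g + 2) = g^2 + g - 2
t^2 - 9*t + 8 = (t - 8)*(t - 1)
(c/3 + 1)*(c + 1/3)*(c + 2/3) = c^3/3 + 4*c^2/3 + 29*c/27 + 2/9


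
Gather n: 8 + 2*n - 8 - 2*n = 0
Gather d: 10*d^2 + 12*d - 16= 10*d^2 + 12*d - 16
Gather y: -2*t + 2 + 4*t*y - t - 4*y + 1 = -3*t + y*(4*t - 4) + 3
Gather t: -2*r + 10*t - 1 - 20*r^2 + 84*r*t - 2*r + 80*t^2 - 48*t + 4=-20*r^2 - 4*r + 80*t^2 + t*(84*r - 38) + 3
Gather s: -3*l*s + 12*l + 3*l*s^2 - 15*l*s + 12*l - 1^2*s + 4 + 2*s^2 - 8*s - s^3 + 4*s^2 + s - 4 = 24*l - s^3 + s^2*(3*l + 6) + s*(-18*l - 8)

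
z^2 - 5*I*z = z*(z - 5*I)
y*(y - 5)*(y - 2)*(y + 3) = y^4 - 4*y^3 - 11*y^2 + 30*y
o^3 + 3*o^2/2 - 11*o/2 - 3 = (o - 2)*(o + 1/2)*(o + 3)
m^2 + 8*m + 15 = (m + 3)*(m + 5)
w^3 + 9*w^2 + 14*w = w*(w + 2)*(w + 7)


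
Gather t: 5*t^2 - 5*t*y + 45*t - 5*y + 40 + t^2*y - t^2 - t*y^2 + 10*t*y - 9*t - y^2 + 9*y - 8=t^2*(y + 4) + t*(-y^2 + 5*y + 36) - y^2 + 4*y + 32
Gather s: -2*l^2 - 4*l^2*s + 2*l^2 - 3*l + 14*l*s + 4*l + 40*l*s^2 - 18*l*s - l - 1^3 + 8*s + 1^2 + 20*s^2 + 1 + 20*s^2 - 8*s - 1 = s^2*(40*l + 40) + s*(-4*l^2 - 4*l)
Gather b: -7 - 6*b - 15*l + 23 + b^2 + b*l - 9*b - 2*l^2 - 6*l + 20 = b^2 + b*(l - 15) - 2*l^2 - 21*l + 36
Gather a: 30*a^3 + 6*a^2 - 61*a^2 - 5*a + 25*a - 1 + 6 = 30*a^3 - 55*a^2 + 20*a + 5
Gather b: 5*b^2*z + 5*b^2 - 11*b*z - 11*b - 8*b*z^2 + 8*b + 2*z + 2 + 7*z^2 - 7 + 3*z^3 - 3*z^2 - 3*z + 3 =b^2*(5*z + 5) + b*(-8*z^2 - 11*z - 3) + 3*z^3 + 4*z^2 - z - 2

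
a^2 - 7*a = a*(a - 7)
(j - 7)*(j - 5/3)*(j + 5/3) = j^3 - 7*j^2 - 25*j/9 + 175/9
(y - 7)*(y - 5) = y^2 - 12*y + 35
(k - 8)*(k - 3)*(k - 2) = k^3 - 13*k^2 + 46*k - 48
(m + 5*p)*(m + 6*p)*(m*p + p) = m^3*p + 11*m^2*p^2 + m^2*p + 30*m*p^3 + 11*m*p^2 + 30*p^3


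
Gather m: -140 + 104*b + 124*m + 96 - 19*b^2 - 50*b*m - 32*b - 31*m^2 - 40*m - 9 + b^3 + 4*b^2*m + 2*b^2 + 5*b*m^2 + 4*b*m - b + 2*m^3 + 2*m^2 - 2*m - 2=b^3 - 17*b^2 + 71*b + 2*m^3 + m^2*(5*b - 29) + m*(4*b^2 - 46*b + 82) - 55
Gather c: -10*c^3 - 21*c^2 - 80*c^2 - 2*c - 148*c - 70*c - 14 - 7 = -10*c^3 - 101*c^2 - 220*c - 21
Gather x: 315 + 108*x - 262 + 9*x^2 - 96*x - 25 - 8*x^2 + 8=x^2 + 12*x + 36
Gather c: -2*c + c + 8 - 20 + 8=-c - 4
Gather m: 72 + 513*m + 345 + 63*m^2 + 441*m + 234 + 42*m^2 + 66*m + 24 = 105*m^2 + 1020*m + 675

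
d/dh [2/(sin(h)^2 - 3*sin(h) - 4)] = 2*(3 - 2*sin(h))*cos(h)/((sin(h) - 4)^2*(sin(h) + 1)^2)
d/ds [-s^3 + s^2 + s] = -3*s^2 + 2*s + 1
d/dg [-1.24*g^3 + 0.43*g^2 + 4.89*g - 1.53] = -3.72*g^2 + 0.86*g + 4.89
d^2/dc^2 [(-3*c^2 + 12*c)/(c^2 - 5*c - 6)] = 6*(-c^3 - 18*c^2 + 72*c - 156)/(c^6 - 15*c^5 + 57*c^4 + 55*c^3 - 342*c^2 - 540*c - 216)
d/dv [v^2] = 2*v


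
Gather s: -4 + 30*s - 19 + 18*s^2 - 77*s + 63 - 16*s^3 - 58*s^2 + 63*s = -16*s^3 - 40*s^2 + 16*s + 40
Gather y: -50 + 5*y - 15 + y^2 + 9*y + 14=y^2 + 14*y - 51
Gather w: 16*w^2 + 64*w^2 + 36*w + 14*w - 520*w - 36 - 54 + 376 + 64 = 80*w^2 - 470*w + 350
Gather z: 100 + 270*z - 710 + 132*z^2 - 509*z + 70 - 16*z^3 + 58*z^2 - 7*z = -16*z^3 + 190*z^2 - 246*z - 540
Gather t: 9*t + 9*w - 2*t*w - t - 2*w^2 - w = t*(8 - 2*w) - 2*w^2 + 8*w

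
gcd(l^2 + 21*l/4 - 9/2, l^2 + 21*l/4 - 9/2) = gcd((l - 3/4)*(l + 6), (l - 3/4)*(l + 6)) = l^2 + 21*l/4 - 9/2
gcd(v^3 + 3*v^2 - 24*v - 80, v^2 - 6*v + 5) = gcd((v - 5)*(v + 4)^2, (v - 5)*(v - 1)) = v - 5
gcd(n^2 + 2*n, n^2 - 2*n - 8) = n + 2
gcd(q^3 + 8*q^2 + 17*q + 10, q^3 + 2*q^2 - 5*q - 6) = q + 1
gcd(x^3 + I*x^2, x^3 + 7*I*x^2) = x^2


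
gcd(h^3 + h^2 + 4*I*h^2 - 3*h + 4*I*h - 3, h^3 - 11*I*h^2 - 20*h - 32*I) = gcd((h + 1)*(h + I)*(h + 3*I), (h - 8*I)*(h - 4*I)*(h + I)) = h + I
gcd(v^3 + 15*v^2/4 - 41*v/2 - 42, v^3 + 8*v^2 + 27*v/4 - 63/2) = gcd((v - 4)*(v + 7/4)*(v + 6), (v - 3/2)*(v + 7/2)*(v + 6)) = v + 6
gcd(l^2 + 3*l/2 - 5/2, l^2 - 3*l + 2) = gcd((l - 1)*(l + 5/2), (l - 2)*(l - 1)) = l - 1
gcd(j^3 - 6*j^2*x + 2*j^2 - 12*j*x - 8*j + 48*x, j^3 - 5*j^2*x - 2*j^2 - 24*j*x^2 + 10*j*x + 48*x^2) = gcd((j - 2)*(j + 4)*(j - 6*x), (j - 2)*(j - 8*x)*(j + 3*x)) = j - 2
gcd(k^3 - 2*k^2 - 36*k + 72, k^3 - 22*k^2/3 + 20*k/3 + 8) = k^2 - 8*k + 12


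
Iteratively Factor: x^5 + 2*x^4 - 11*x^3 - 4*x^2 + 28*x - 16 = (x - 2)*(x^4 + 4*x^3 - 3*x^2 - 10*x + 8) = (x - 2)*(x - 1)*(x^3 + 5*x^2 + 2*x - 8) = (x - 2)*(x - 1)*(x + 4)*(x^2 + x - 2) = (x - 2)*(x - 1)*(x + 2)*(x + 4)*(x - 1)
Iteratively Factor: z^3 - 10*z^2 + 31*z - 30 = (z - 5)*(z^2 - 5*z + 6) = (z - 5)*(z - 3)*(z - 2)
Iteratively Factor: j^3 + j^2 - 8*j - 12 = (j + 2)*(j^2 - j - 6) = (j + 2)^2*(j - 3)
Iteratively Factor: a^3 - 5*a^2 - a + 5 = (a + 1)*(a^2 - 6*a + 5) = (a - 5)*(a + 1)*(a - 1)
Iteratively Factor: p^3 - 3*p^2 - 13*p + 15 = (p - 5)*(p^2 + 2*p - 3) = (p - 5)*(p - 1)*(p + 3)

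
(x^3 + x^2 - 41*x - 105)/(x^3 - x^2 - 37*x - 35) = (x + 3)/(x + 1)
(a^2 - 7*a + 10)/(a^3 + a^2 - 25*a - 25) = (a - 2)/(a^2 + 6*a + 5)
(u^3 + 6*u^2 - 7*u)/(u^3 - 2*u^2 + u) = (u + 7)/(u - 1)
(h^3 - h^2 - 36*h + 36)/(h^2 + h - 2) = (h^2 - 36)/(h + 2)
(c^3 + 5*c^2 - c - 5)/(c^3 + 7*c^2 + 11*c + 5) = (c - 1)/(c + 1)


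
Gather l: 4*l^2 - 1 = 4*l^2 - 1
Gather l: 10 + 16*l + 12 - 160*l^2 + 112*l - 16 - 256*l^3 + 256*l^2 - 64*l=-256*l^3 + 96*l^2 + 64*l + 6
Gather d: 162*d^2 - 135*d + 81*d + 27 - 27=162*d^2 - 54*d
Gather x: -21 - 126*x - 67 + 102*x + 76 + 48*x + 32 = 24*x + 20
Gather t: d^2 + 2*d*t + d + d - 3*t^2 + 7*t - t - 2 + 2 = d^2 + 2*d - 3*t^2 + t*(2*d + 6)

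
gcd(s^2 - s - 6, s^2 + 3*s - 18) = s - 3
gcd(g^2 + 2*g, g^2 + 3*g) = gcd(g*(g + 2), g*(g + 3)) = g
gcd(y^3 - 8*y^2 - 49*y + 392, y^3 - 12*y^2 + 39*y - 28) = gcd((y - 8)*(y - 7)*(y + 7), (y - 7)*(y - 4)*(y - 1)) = y - 7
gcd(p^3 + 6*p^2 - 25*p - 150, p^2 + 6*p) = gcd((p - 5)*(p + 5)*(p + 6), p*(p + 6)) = p + 6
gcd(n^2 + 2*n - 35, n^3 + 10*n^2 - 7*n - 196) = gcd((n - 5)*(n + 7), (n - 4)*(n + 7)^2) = n + 7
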